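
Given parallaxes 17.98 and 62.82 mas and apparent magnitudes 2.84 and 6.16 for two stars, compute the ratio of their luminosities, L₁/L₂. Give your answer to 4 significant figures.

L₁/L₂ = 259.8

d₁ = 1/p₁ = 1/0.01798″ = 55.617 pc; d₂ = 1/p₂ = 1/0.06282″ = 15.918 pc.
M₁ = m₁ − 5 log₁₀ d₁ + 5 = 2.84 − 8.7260 + 5 = -0.8860.
M₂ = 6.16 − 6.0094 + 5 = 5.1506.
L₁/L₂ = 10^(0.4(M₂ − M₁)) = 10^(0.4 × 6.0366) = 10^2.41464 = 259.8.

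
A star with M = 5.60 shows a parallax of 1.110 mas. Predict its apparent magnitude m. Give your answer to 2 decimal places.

m = 15.37

d = 1/p = 1/0.001110″ = 900.9 pc.
m − M = 5 log₁₀ d − 5 = 5 log₁₀(900.9) − 5 = 14.7734 − 5 = 9.7734.
m = M + (m − M) = 5.60 + 9.7734 = 15.37.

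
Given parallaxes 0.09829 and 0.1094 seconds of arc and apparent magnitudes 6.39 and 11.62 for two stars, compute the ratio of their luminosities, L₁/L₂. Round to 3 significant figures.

d₁ = 1/p₁ = 1/0.09829″ = 10.174 pc; d₂ = 1/p₂ = 1/0.1094″ = 9.1408 pc.
M₁ = m₁ − 5 log₁₀ d₁ + 5 = 6.39 − 5.0375 + 5 = 6.3525.
M₂ = 11.62 − 4.8049 + 5 = 11.8151.
L₁/L₂ = 10^(0.4(M₂ − M₁)) = 10^(0.4 × 5.4626) = 10^2.18504 = 153.12.

L₁/L₂ = 153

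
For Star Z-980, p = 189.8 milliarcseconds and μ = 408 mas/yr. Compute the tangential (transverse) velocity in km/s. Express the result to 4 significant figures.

d = 1/p = 1/0.1898″ = 5.2687 pc.
μ = 408 mas/yr = 0.408 ″/yr.
v_t = 4.74 × μ × d = 4.74 × 0.408 × 5.2687 = 10.189 km/s.

10.19 km/s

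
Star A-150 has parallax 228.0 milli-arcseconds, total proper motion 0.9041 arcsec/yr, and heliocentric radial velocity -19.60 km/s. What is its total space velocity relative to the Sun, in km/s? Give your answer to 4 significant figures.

d = 1/p = 1/0.2280″ = 4.386 pc.
v_t = 4.740 μ d = 4.740 × 0.9041 × 4.386 = 18.796 km/s.
v = √(v_r² + v_t²) = √((-19.60)² + 18.796²) = √737.45 = 27.156 km/s.

27.16 km/s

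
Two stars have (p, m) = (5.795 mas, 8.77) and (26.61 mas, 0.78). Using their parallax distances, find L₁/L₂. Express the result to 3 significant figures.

d₁ = 1/p₁ = 1/0.005795″ = 172.56 pc; d₂ = 1/p₂ = 1/0.02661″ = 37.58 pc.
M₁ = m₁ − 5 log₁₀ d₁ + 5 = 8.77 − 11.1847 + 5 = 2.5853.
M₂ = 0.78 − 7.8748 + 5 = -2.0948.
L₁/L₂ = 10^(0.4(M₂ − M₁)) = 10^(0.4 × (-4.6801)) = 10^(-1.87204) = 0.013426.

L₁/L₂ = 0.0134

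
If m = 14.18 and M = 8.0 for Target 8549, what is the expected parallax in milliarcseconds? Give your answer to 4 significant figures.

5.808 mas

m − M = 14.18 − 8.0 = 6.18.
d = 10^((m−M)/5 + 1) = 10^2.236 = 172.19 pc.
p = 1/d = 1/172.19 = 0.0058075 arcsec = 5.8075 mas.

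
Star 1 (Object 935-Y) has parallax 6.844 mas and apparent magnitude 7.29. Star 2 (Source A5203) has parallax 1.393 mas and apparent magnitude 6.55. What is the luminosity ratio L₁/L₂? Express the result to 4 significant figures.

L₁/L₂ = 0.02095

d₁ = 1/p₁ = 1/0.006844″ = 146.11 pc; d₂ = 1/p₂ = 1/0.001393″ = 717.88 pc.
M₁ = m₁ − 5 log₁₀ d₁ + 5 = 7.29 − 10.8234 + 5 = 1.4666.
M₂ = 6.55 − 14.2803 + 5 = -2.7303.
L₁/L₂ = 10^(0.4(M₂ − M₁)) = 10^(0.4 × (-4.1969)) = 10^(-1.67876) = 0.020953.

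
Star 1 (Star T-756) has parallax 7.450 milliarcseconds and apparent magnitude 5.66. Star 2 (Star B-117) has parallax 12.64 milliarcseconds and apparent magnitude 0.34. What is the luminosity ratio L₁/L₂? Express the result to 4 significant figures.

d₁ = 1/p₁ = 1/0.007450″ = 134.23 pc; d₂ = 1/p₂ = 1/0.01264″ = 79.114 pc.
M₁ = m₁ − 5 log₁₀ d₁ + 5 = 5.66 − 10.6392 + 5 = 0.0208.
M₂ = 0.34 − 9.4913 + 5 = -4.1513.
L₁/L₂ = 10^(0.4(M₂ − M₁)) = 10^(0.4 × (-4.1721)) = 10^(-1.66884) = 0.021437.

L₁/L₂ = 0.02144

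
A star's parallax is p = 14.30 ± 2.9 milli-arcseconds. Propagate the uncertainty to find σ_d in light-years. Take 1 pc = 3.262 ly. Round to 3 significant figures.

d = 1/p, so σ_d = σ_p / p².
σ_d = 0.00290 / (0.01430)² = 0.00290 / 0.00020449 = 14.182 pc = 14.182 × 3.262 ly = 46.262 ly.

46.3 ly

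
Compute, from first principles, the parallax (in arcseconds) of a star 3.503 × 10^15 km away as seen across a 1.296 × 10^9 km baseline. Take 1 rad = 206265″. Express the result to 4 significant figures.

0.07631 arcsec

θ ≈ B/d = (1.296 × 10^9) / (3.503 × 10^15) = 3.6997 × 10^-7 rad.
In arcseconds: 3.6997 × 10^-7 × 206265 = 0.076312″.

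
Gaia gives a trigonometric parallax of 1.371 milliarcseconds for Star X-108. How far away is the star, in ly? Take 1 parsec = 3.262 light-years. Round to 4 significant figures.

p = 1.371 milliarcseconds = 0.001371 arcsec.
d = 1/p = 1/0.001371 = 729.39 pc.
In light-years: 729.39 × 3.262 = 2379.3 ly.

2379 ly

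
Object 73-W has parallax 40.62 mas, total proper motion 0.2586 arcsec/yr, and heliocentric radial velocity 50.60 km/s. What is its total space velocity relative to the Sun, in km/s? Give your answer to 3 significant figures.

d = 1/p = 1/0.04062″ = 24.618 pc.
v_t = 4.740 μ d = 4.740 × 0.2586 × 24.618 = 30.176 km/s.
v = √(v_r² + v_t²) = √(50.60² + 30.176²) = √3470.95 = 58.915 km/s.

58.9 km/s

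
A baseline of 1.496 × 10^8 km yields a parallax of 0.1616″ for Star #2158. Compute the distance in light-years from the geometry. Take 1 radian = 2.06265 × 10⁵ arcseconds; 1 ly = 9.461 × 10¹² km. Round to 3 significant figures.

20.2 ly

θ = 0.1616″ = 0.1616/206265 = 7.8346 × 10^-7 rad.
d = B/θ = (1.496 × 10^8) / (7.8346 × 10^-7) = 1.9095 × 10^14 km = (1.9095 × 10^14) / (9.461 × 10^12) ly = 20.183 ly.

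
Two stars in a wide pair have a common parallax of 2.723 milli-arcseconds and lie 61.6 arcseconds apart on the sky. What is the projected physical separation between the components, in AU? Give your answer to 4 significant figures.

d = 1/p = 1/0.002723″ = 367.24 pc.
At distance d (pc), an angle of θ arcsec spans θ·d AU: s = 61.6 × 367.24 = 22622 AU.

22620 AU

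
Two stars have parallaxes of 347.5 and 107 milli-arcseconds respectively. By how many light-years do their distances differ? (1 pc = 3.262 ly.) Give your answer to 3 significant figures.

d_A = 1/0.3475″ = 2.8777 pc; d_B = 1/0.1070″ = 9.3458 pc.
|d_B − d_A| = |9.3458 − 2.8777| = 6.4681 pc = 6.4681 × 3.262 ly = 21.099 ly.

21.1 ly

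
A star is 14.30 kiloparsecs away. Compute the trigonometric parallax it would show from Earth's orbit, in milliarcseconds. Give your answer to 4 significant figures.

d = 14.30 kpc = 14300 pc.
p = 1/d = 1/14300 = 0.00006993 arcsec.
= 0.00006993 × 1000 = 0.06993 mas.

0.06993 mas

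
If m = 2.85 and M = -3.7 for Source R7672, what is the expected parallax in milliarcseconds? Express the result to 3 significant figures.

4.90 mas

m − M = 2.85 − (-3.7) = 6.55.
d = 10^((m−M)/5 + 1) = 10^2.310 = 204.17 pc.
p = 1/d = 1/204.17 = 0.0048979 arcsec = 4.8979 mas.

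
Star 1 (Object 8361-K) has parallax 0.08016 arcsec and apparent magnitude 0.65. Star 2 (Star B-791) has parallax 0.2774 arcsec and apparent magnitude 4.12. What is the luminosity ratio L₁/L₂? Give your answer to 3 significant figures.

L₁/L₂ = 293

d₁ = 1/p₁ = 1/0.08016″ = 12.475 pc; d₂ = 1/p₂ = 1/0.2774″ = 3.6049 pc.
M₁ = m₁ − 5 log₁₀ d₁ + 5 = 0.65 − 5.4802 + 5 = 0.1698.
M₂ = 4.12 − 2.7845 + 5 = 6.3355.
L₁/L₂ = 10^(0.4(M₂ − M₁)) = 10^(0.4 × 6.1657) = 10^2.46628 = 292.6.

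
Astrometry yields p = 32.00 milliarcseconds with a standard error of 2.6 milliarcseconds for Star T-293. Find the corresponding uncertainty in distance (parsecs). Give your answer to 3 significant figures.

2.54 pc

d = 1/p, so σ_d = σ_p / p².
σ_d = 0.00260 / (0.03200)² = 0.00260 / 0.001024 = 2.5391 pc.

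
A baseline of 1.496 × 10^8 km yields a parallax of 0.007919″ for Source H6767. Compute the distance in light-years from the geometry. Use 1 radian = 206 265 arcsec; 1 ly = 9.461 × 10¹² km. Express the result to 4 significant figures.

411.9 ly

θ = 0.007919″ = 0.007919/206265 = 3.8392 × 10^-8 rad.
d = B/θ = (1.496 × 10^8) / (3.8392 × 10^-8) = 3.8966 × 10^15 km = (3.8966 × 10^15) / (9.461 × 10^12) ly = 411.86 ly.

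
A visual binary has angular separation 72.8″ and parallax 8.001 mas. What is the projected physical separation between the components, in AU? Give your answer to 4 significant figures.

d = 1/p = 1/0.008001″ = 124.98 pc.
At distance d (pc), an angle of θ arcsec spans θ·d AU: s = 72.8 × 124.98 = 9098.5 AU.

9099 AU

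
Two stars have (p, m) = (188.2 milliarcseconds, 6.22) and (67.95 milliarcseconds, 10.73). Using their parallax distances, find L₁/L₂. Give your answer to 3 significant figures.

L₁/L₂ = 8.30

d₁ = 1/p₁ = 1/0.1882″ = 5.3135 pc; d₂ = 1/p₂ = 1/0.06795″ = 14.717 pc.
M₁ = m₁ − 5 log₁₀ d₁ + 5 = 6.22 − 3.6269 + 5 = 7.5931.
M₂ = 10.73 − 5.8391 + 5 = 9.8909.
L₁/L₂ = 10^(0.4(M₂ − M₁)) = 10^(0.4 × 2.2978) = 10^0.91912 = 8.3008.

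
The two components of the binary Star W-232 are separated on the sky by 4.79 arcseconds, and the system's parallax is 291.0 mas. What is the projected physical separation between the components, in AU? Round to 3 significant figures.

d = 1/p = 1/0.2910″ = 3.4364 pc.
At distance d (pc), an angle of θ arcsec spans θ·d AU: s = 4.79 × 3.4364 = 16.46 AU.

16.5 AU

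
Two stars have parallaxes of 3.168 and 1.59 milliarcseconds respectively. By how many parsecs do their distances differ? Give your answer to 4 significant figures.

313.3 pc

d_A = 1/0.003168″ = 315.66 pc; d_B = 1/0.001590″ = 628.93 pc.
|d_B − d_A| = |628.93 − 315.66| = 313.27 pc.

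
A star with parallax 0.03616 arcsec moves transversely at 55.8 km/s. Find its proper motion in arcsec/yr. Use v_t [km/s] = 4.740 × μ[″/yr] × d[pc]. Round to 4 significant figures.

0.4257 arcsec/yr

d = 1/p = 1/0.03616″ = 27.655 pc.
μ = v_t / (4.74 d) = 55.8 / (4.74 × 27.655) = 55.8 / 131.08 = 0.42569 ″/yr.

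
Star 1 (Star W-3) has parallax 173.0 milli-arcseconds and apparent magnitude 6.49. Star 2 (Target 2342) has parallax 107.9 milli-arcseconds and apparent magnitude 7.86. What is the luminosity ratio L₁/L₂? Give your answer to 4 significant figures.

L₁/L₂ = 1.374

d₁ = 1/p₁ = 1/0.1730″ = 5.7803 pc; d₂ = 1/p₂ = 1/0.1079″ = 9.2678 pc.
M₁ = m₁ − 5 log₁₀ d₁ + 5 = 6.49 − 3.8098 + 5 = 7.6802.
M₂ = 7.86 − 4.8349 + 5 = 8.0251.
L₁/L₂ = 10^(0.4(M₂ − M₁)) = 10^(0.4 × 0.3449) = 10^0.13796 = 1.3739.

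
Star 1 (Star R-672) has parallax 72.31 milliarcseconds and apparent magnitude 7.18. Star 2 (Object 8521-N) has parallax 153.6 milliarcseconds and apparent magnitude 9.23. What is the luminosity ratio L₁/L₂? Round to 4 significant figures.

L₁/L₂ = 29.81

d₁ = 1/p₁ = 1/0.07231″ = 13.829 pc; d₂ = 1/p₂ = 1/0.1536″ = 6.5104 pc.
M₁ = m₁ − 5 log₁₀ d₁ + 5 = 7.18 − 5.7040 + 5 = 6.4760.
M₂ = 9.23 − 4.0680 + 5 = 10.1620.
L₁/L₂ = 10^(0.4(M₂ − M₁)) = 10^(0.4 × 3.6860) = 10^1.47440 = 29.813.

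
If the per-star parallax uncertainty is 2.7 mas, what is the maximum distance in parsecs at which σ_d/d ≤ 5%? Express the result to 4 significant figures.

18.52 pc

σ_d/d = σ_p/p, so the condition is σ_p/p ≤ 0.05, i.e. p ≥ σ_p/0.05.
p_min = 2.7/0.05 = 54 mas = 0.054 arcsec.
d_max = 1/p_min = 1/0.054 = 18.519 pc.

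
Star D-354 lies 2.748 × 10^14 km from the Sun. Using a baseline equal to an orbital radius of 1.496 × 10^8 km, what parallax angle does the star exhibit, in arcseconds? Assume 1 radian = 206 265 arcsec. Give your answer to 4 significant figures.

0.1123 arcsec

θ ≈ B/d = (1.496 × 10^8) / (2.748 × 10^14) = 5.4440 × 10^-7 rad.
In arcseconds: 5.4440 × 10^-7 × 206265 = 0.11229″.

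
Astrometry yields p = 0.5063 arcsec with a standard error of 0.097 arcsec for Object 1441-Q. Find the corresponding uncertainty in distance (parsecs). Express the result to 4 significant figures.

0.3784 pc

d = 1/p, so σ_d = σ_p / p².
σ_d = 0.0970 / (0.5063)² = 0.0970 / 0.25634 = 0.3784 pc.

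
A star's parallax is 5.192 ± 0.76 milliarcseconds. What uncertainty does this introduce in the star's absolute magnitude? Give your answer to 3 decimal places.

σ_M = 0.318 mag

M = m − 5 log₁₀ d + 5 = m + 5 log₁₀ p + 5, so ∂M/∂p = 5/(p ln 10).
σ_M = (5/ln 10) · (σ_p/p) = 2.1715 × 0.76/5.192 = 2.1715 × 0.14638 = 0.31786.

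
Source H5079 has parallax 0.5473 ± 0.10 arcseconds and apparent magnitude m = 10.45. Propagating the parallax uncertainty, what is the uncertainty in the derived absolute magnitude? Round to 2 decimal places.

M = m − 5 log₁₀ d + 5 = m + 5 log₁₀ p + 5, so ∂M/∂p = 5/(p ln 10).
σ_M = (5/ln 10) · (σ_p/p) = 2.1715 × 0.10/0.5473 = 2.1715 × 0.18272 = 0.39678.

σ_M = 0.40 mag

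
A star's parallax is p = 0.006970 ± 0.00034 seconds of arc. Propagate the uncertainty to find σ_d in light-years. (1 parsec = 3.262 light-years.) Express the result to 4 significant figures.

d = 1/p, so σ_d = σ_p / p².
σ_d = 0.000340 / (0.006970)² = 0.000340 / 0.000048581 = 6.9986 pc = 6.9986 × 3.262 ly = 22.829 ly.

22.83 ly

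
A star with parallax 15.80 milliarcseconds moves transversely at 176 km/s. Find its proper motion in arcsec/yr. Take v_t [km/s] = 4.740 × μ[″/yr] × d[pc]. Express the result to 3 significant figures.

0.587 arcsec/yr

d = 1/p = 1/0.01580″ = 63.291 pc.
μ = v_t / (4.74 d) = 176 / (4.74 × 63.291) = 176 / 300 = 0.58667 ″/yr.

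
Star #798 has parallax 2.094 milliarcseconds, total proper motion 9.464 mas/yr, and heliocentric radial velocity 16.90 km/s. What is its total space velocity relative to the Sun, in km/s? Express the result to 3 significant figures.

d = 1/p = 1/0.002094″ = 477.55 pc.
μ = 9.464 mas/yr = 0.009464 ″/yr.
v_t = 4.740 μ d = 4.740 × 0.009464 × 477.55 = 21.423 km/s.
v = √(v_r² + v_t²) = √(16.90² + 21.423²) = √744.555 = 27.287 km/s.

27.3 km/s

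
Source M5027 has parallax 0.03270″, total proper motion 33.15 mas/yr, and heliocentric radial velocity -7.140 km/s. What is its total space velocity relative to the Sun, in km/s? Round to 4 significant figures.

8.606 km/s

d = 1/p = 1/0.03270″ = 30.581 pc.
μ = 33.15 mas/yr = 0.03315 ″/yr.
v_t = 4.740 μ d = 4.740 × 0.03315 × 30.581 = 4.8052 km/s.
v = √(v_r² + v_t²) = √((-7.140)² + 4.8052²) = √74.0695 = 8.6064 km/s.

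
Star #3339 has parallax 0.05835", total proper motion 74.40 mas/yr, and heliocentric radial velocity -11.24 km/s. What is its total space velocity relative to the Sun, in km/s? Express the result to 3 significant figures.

12.8 km/s

d = 1/p = 1/0.05835″ = 17.138 pc.
μ = 74.40 mas/yr = 0.07440 ″/yr.
v_t = 4.740 μ d = 4.740 × 0.07440 × 17.138 = 6.0438 km/s.
v = √(v_r² + v_t²) = √((-11.24)² + 6.0438²) = √162.865 = 12.762 km/s.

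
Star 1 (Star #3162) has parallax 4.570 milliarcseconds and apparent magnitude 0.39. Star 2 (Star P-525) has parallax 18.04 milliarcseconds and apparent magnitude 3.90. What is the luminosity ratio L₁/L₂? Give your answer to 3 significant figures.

d₁ = 1/p₁ = 1/0.004570″ = 218.82 pc; d₂ = 1/p₂ = 1/0.01804″ = 55.432 pc.
M₁ = m₁ − 5 log₁₀ d₁ + 5 = 0.39 − 11.7004 + 5 = -6.3104.
M₂ = 3.90 − 8.7188 + 5 = 0.1812.
L₁/L₂ = 10^(0.4(M₂ − M₁)) = 10^(0.4 × 6.4916) = 10^2.59664 = 395.04.

L₁/L₂ = 395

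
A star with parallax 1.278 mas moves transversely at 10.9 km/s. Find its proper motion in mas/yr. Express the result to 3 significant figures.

2.94 mas/yr

d = 1/p = 1/0.001278″ = 782.47 pc.
μ = v_t / (4.74 d) = 10.9 / (4.74 × 782.47) = 10.9 / 3708.9 = 0.0029389 ″/yr = 2.9389 mas/yr.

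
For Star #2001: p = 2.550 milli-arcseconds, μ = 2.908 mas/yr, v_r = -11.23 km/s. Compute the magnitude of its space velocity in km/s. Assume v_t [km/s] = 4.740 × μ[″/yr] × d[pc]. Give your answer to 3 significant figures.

12.5 km/s

d = 1/p = 1/0.002550″ = 392.16 pc.
μ = 2.908 mas/yr = 0.002908 ″/yr.
v_t = 4.740 μ d = 4.740 × 0.002908 × 392.16 = 5.4055 km/s.
v = √(v_r² + v_t²) = √((-11.23)² + 5.4055²) = √155.332 = 12.463 km/s.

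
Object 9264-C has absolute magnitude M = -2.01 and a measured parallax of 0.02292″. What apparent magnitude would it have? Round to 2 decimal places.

m = 1.19

d = 1/p = 1/0.02292″ = 43.63 pc.
m − M = 5 log₁₀ d − 5 = 5 log₁₀(43.63) − 5 = 8.1989 − 5 = 3.1989.
m = M + (m − M) = -2.01 + 3.1989 = 1.19.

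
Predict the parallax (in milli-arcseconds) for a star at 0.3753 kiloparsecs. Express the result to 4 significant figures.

2.665 mas

d = 0.3753 kpc = 375.3 pc.
p = 1/d = 1/375.3 = 0.0026645 arcsec.
= 0.0026645 × 1000 = 2.6645 mas.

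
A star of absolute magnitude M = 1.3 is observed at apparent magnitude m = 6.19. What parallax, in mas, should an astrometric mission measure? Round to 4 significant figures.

m − M = 6.19 − 1.3 = 4.89.
d = 10^((m−M)/5 + 1) = 10^1.978 = 95.06 pc.
p = 1/d = 1/95.06 = 0.01052 arcsec = 10.52 mas.

10.52 mas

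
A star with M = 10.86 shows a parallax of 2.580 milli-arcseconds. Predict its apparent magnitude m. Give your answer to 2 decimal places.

m = 18.80

d = 1/p = 1/0.002580″ = 387.6 pc.
m − M = 5 log₁₀ d − 5 = 5 log₁₀(387.6) − 5 = 12.9419 − 5 = 7.9419.
m = M + (m − M) = 10.86 + 7.9419 = 18.80.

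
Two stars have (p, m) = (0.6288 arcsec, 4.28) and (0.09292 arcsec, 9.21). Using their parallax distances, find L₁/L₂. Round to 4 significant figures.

L₁/L₂ = 2.047

d₁ = 1/p₁ = 1/0.6288″ = 1.5903 pc; d₂ = 1/p₂ = 1/0.09292″ = 10.762 pc.
M₁ = m₁ − 5 log₁₀ d₁ + 5 = 4.28 − 1.0074 + 5 = 8.2726.
M₂ = 9.21 − 5.1595 + 5 = 9.0505.
L₁/L₂ = 10^(0.4(M₂ − M₁)) = 10^(0.4 × 0.7779) = 10^0.31116 = 2.0472.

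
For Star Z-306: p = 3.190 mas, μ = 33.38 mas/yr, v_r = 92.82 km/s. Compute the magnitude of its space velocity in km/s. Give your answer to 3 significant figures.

105 km/s

d = 1/p = 1/0.003190″ = 313.48 pc.
μ = 33.38 mas/yr = 0.03338 ″/yr.
v_t = 4.740 μ d = 4.740 × 0.03338 × 313.48 = 49.599 km/s.
v = √(v_r² + v_t²) = √(92.82² + 49.599²) = √11075.6 = 105.24 km/s.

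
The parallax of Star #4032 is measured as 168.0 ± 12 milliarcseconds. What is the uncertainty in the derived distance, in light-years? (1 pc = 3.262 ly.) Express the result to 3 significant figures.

1.39 ly

d = 1/p, so σ_d = σ_p / p².
σ_d = 0.0120 / (0.1680)² = 0.0120 / 0.028224 = 0.42517 pc = 0.42517 × 3.262 ly = 1.3869 ly.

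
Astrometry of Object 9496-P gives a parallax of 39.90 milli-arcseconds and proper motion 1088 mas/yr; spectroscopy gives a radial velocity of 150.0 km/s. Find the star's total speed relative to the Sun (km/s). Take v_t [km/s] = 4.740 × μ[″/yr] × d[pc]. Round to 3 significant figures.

d = 1/p = 1/0.03990″ = 25.063 pc.
μ = 1088 mas/yr = 1.088 ″/yr.
v_t = 4.740 μ d = 4.740 × 1.088 × 25.063 = 129.25 km/s.
v = √(v_r² + v_t²) = √(150.0² + 129.25²) = √39205.6 = 198 km/s.

198 km/s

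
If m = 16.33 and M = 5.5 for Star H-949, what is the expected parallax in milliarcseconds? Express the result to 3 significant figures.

m − M = 16.33 − 5.5 = 10.83.
d = 10^((m−M)/5 + 1) = 10^3.166 = 1465.5 pc.
p = 1/d = 1/1465.5 = 0.00068236 arcsec = 0.68236 mas.

0.682 mas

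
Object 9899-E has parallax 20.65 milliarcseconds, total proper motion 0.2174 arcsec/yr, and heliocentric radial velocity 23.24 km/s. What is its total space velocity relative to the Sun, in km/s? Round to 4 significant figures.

d = 1/p = 1/0.02065″ = 48.426 pc.
v_t = 4.740 μ d = 4.740 × 0.2174 × 48.426 = 49.902 km/s.
v = √(v_r² + v_t²) = √(23.24² + 49.902²) = √3030.31 = 55.048 km/s.

55.05 km/s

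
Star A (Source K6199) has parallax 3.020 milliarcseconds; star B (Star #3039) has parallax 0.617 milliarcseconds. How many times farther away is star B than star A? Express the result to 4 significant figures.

Since d = 1/p, d_B/d_A = p_A/p_B.
= 3.020 / 0.617 = 4.8947.

4.895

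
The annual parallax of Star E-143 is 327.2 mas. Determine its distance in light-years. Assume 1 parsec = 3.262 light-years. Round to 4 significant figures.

p = 327.2 mas = 0.3272 arcsec.
d = 1/p = 1/0.3272 = 3.0562 pc.
In light-years: 3.0562 × 3.262 = 9.9693 ly.

9.969 light years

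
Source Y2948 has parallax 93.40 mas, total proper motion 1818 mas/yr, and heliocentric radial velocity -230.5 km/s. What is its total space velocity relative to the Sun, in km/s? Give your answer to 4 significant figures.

d = 1/p = 1/0.09340″ = 10.707 pc.
μ = 1818 mas/yr = 1.818 ″/yr.
v_t = 4.740 μ d = 4.740 × 1.818 × 10.707 = 92.266 km/s.
v = √(v_r² + v_t²) = √((-230.5)² + 92.266²) = √61643.3 = 248.28 km/s.

248.3 km/s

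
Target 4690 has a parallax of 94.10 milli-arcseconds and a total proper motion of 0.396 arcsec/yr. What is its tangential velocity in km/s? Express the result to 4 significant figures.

d = 1/p = 1/0.09410″ = 10.627 pc.
v_t = 4.74 × μ × d = 4.74 × 0.396 × 10.627 = 19.947 km/s.

19.95 km/s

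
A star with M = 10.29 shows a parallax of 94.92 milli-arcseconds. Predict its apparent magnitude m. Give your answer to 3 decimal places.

m = 10.403

d = 1/p = 1/0.09492″ = 10.535 pc.
m − M = 5 log₁₀ d − 5 = 5 log₁₀(10.535) − 5 = 5.1132 − 5 = 0.1132.
m = M + (m − M) = 10.29 + 0.1132 = 10.403.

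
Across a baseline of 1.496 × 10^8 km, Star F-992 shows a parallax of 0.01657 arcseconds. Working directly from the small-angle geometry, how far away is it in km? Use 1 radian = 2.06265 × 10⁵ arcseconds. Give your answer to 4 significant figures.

1.862 × 10^15 km

θ = 0.01657″ = 0.01657/206265 = 8.0334 × 10^-8 rad.
d = B/θ = (1.496 × 10^8) / (8.0334 × 10^-8) = 1.8622 × 10^15 km.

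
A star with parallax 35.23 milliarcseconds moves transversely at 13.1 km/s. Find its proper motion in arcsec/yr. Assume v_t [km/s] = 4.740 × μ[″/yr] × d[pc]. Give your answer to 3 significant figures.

0.0974 arcsec/yr

d = 1/p = 1/0.03523″ = 28.385 pc.
μ = v_t / (4.74 d) = 13.1 / (4.74 × 28.385) = 13.1 / 134.54 = 0.097369 ″/yr.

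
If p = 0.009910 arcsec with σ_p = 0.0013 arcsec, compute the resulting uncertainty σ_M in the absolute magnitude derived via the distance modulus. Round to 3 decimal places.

σ_M = 0.285 mag

M = m − 5 log₁₀ d + 5 = m + 5 log₁₀ p + 5, so ∂M/∂p = 5/(p ln 10).
σ_M = (5/ln 10) · (σ_p/p) = 2.1715 × 0.0013/0.009910 = 2.1715 × 0.13118 = 0.28486.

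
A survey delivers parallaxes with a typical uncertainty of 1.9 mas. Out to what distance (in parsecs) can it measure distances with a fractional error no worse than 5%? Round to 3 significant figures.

26.3 pc

σ_d/d = σ_p/p, so the condition is σ_p/p ≤ 0.05, i.e. p ≥ σ_p/0.05.
p_min = 1.9/0.05 = 38 mas = 0.038 arcsec.
d_max = 1/p_min = 1/0.038 = 26.316 pc.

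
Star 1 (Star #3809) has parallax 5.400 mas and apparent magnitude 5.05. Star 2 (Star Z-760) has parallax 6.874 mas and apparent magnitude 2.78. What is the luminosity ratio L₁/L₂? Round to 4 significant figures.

d₁ = 1/p₁ = 1/0.005400″ = 185.19 pc; d₂ = 1/p₂ = 1/0.006874″ = 145.48 pc.
M₁ = m₁ − 5 log₁₀ d₁ + 5 = 5.05 − 11.3381 + 5 = -1.2881.
M₂ = 2.78 − 10.8140 + 5 = -3.0340.
L₁/L₂ = 10^(0.4(M₂ − M₁)) = 10^(0.4 × (-1.7459)) = 10^(-0.69836) = 0.20028.

L₁/L₂ = 0.2003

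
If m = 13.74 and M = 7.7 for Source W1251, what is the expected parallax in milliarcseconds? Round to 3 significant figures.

6.19 mas

m − M = 13.74 − 7.7 = 6.04.
d = 10^((m−M)/5 + 1) = 10^2.208 = 161.44 pc.
p = 1/d = 1/161.44 = 0.0061943 arcsec = 6.1943 mas.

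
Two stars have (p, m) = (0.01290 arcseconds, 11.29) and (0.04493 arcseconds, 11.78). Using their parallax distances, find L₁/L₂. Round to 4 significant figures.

L₁/L₂ = 19.05

d₁ = 1/p₁ = 1/0.01290″ = 77.519 pc; d₂ = 1/p₂ = 1/0.04493″ = 22.257 pc.
M₁ = m₁ − 5 log₁₀ d₁ + 5 = 11.29 − 9.4470 + 5 = 6.8430.
M₂ = 11.78 − 6.7373 + 5 = 10.0427.
L₁/L₂ = 10^(0.4(M₂ − M₁)) = 10^(0.4 × 3.1997) = 10^1.27988 = 19.049.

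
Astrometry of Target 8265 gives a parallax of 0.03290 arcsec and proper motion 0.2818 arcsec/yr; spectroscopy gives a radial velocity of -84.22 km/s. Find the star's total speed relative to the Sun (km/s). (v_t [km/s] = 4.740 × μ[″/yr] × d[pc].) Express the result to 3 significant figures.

d = 1/p = 1/0.03290″ = 30.395 pc.
v_t = 4.740 μ d = 4.740 × 0.2818 × 30.395 = 40.6 km/s.
v = √(v_r² + v_t²) = √((-84.22)² + 40.6²) = √8741.37 = 93.495 km/s.

93.5 km/s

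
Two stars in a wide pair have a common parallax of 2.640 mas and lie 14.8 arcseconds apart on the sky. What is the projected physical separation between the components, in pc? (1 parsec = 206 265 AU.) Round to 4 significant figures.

0.02718 pc

d = 1/p = 1/0.002640″ = 378.79 pc.
At distance d (pc), an angle of θ arcsec spans θ·d AU: s = 14.8 × 378.79 = 5606.1 AU.
= 5606.1 / 206265 = 0.027179 pc.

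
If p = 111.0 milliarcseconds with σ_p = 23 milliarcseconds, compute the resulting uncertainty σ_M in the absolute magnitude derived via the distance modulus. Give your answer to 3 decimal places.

σ_M = 0.450 mag

M = m − 5 log₁₀ d + 5 = m + 5 log₁₀ p + 5, so ∂M/∂p = 5/(p ln 10).
σ_M = (5/ln 10) · (σ_p/p) = 2.1715 × 23/111.0 = 2.1715 × 0.20721 = 0.44996.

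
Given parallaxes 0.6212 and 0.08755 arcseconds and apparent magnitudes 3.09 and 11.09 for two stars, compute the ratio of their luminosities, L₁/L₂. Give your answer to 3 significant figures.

d₁ = 1/p₁ = 1/0.6212″ = 1.6098 pc; d₂ = 1/p₂ = 1/0.08755″ = 11.422 pc.
M₁ = m₁ − 5 log₁₀ d₁ + 5 = 3.09 − 1.0339 + 5 = 7.0561.
M₂ = 11.09 − 5.2887 + 5 = 10.8013.
L₁/L₂ = 10^(0.4(M₂ − M₁)) = 10^(0.4 × 3.7452) = 10^1.49808 = 31.483.

L₁/L₂ = 31.5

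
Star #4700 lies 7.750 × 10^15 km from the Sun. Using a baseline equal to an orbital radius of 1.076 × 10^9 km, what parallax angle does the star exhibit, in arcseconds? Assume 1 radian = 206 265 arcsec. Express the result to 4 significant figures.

0.02864 arcsec

θ ≈ B/d = (1.076 × 10^9) / (7.750 × 10^15) = 1.3884 × 10^-7 rad.
In arcseconds: 1.3884 × 10^-7 × 206265 = 0.028638″.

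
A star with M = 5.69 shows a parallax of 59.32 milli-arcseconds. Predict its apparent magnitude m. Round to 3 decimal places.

d = 1/p = 1/0.05932″ = 16.858 pc.
m − M = 5 log₁₀ d − 5 = 5 log₁₀(16.858) − 5 = 6.1340 − 5 = 1.1340.
m = M + (m − M) = 5.69 + 1.1340 = 6.824.

m = 6.824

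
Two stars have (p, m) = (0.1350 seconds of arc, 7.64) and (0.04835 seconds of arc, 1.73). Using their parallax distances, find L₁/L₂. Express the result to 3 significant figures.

d₁ = 1/p₁ = 1/0.1350″ = 7.4074 pc; d₂ = 1/p₂ = 1/0.04835″ = 20.683 pc.
M₁ = m₁ − 5 log₁₀ d₁ + 5 = 7.64 − 4.3483 + 5 = 8.2917.
M₂ = 1.73 − 6.5781 + 5 = 0.1519.
L₁/L₂ = 10^(0.4(M₂ − M₁)) = 10^(0.4 × (-8.1398)) = 10^(-3.25592) = 0.00055473.

L₁/L₂ = 0.000555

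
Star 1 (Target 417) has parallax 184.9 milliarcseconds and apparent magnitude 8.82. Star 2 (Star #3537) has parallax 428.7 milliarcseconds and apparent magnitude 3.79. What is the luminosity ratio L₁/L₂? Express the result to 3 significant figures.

L₁/L₂ = 0.0523

d₁ = 1/p₁ = 1/0.1849″ = 5.4083 pc; d₂ = 1/p₂ = 1/0.4287″ = 2.3326 pc.
M₁ = m₁ − 5 log₁₀ d₁ + 5 = 8.82 − 3.6653 + 5 = 10.1547.
M₂ = 3.79 − 1.8392 + 5 = 6.9508.
L₁/L₂ = 10^(0.4(M₂ − M₁)) = 10^(0.4 × (-3.2039)) = 10^(-1.28156) = 0.052293.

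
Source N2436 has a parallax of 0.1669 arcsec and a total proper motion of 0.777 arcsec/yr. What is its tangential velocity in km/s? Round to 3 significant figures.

d = 1/p = 1/0.1669″ = 5.9916 pc.
v_t = 4.74 × μ × d = 4.74 × 0.777 × 5.9916 = 22.067 km/s.

22.1 km/s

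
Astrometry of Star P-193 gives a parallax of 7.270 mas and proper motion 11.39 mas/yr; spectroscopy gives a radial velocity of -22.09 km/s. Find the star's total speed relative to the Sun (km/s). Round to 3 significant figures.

d = 1/p = 1/0.007270″ = 137.55 pc.
μ = 11.39 mas/yr = 0.01139 ″/yr.
v_t = 4.740 μ d = 4.740 × 0.01139 × 137.55 = 7.4261 km/s.
v = √(v_r² + v_t²) = √((-22.09)² + 7.4261²) = √543.115 = 23.305 km/s.

23.3 km/s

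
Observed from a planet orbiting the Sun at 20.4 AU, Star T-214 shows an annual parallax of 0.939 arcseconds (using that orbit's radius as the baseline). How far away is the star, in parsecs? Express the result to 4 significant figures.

21.73 pc

With baseline B (in AU) and parallax p (in arcsec), d = B/p parsecs.
d = 20.4 / 0.939 = 21.725 pc.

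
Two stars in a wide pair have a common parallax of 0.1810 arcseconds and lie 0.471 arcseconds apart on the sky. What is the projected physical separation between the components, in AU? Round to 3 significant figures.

d = 1/p = 1/0.1810″ = 5.5249 pc.
At distance d (pc), an angle of θ arcsec spans θ·d AU: s = 0.471 × 5.5249 = 2.6022 AU.

2.60 AU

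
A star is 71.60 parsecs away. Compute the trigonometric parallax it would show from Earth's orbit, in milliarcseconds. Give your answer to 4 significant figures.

p = 1/d = 1/71.6 = 0.013966 arcsec.
= 0.013966 × 1000 = 13.966 mas.

13.97 mas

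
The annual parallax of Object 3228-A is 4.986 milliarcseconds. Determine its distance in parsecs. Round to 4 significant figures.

200.6 pc

p = 4.986 milliarcseconds = 0.004986 arcsec.
d = 1/p = 1/0.004986 = 200.56 pc.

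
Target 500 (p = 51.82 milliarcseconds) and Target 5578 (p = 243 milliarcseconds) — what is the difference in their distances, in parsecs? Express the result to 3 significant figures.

15.2 pc

d_A = 1/0.05182″ = 19.298 pc; d_B = 1/0.2430″ = 4.1152 pc.
|d_B − d_A| = |4.1152 − 19.298| = 15.183 pc.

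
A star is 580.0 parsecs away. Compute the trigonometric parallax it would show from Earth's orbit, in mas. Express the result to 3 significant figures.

p = 1/d = 1/580 = 0.0017241 arcsec.
= 0.0017241 × 1000 = 1.7241 mas.

1.72 mas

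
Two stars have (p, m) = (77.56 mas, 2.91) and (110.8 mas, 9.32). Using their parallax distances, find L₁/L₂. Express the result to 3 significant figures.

d₁ = 1/p₁ = 1/0.07756″ = 12.893 pc; d₂ = 1/p₂ = 1/0.1108″ = 9.0253 pc.
M₁ = m₁ − 5 log₁₀ d₁ + 5 = 2.91 − 5.5518 + 5 = 2.3582.
M₂ = 9.32 − 4.7773 + 5 = 9.5427.
L₁/L₂ = 10^(0.4(M₂ − M₁)) = 10^(0.4 × 7.1845) = 10^2.87380 = 747.83.

L₁/L₂ = 748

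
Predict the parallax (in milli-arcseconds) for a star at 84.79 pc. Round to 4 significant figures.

11.79 mas

p = 1/d = 1/84.79 = 0.011794 arcsec.
= 0.011794 × 1000 = 11.794 mas.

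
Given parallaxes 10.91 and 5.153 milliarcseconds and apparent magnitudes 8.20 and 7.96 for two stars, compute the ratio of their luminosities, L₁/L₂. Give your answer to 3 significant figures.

L₁/L₂ = 0.179

d₁ = 1/p₁ = 1/0.01091″ = 91.659 pc; d₂ = 1/p₂ = 1/0.005153″ = 194.06 pc.
M₁ = m₁ − 5 log₁₀ d₁ + 5 = 8.20 − 9.8109 + 5 = 3.3891.
M₂ = 7.96 − 11.4397 + 5 = 1.5203.
L₁/L₂ = 10^(0.4(M₂ − M₁)) = 10^(0.4 × (-1.8688)) = 10^(-0.74752) = 0.17885.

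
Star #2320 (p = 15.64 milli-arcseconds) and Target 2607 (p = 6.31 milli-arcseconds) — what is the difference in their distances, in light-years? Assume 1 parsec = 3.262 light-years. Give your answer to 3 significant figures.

d_A = 1/0.01564″ = 63.939 pc; d_B = 1/0.006310″ = 158.48 pc.
|d_B − d_A| = |158.48 − 63.939| = 94.541 pc = 94.541 × 3.262 ly = 308.39 ly.

308 ly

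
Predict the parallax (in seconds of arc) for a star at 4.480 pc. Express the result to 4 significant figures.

p = 1/d = 1/4.48 = 0.22321 arcsec.

0.2232 arcsec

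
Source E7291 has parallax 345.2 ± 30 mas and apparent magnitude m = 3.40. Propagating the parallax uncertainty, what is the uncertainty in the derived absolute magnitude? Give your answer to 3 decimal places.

σ_M = 0.189 mag

M = m − 5 log₁₀ d + 5 = m + 5 log₁₀ p + 5, so ∂M/∂p = 5/(p ln 10).
σ_M = (5/ln 10) · (σ_p/p) = 2.1715 × 30/345.2 = 2.1715 × 0.086906 = 0.18872.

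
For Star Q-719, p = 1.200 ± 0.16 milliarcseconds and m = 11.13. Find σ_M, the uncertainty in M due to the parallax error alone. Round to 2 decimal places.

M = m − 5 log₁₀ d + 5 = m + 5 log₁₀ p + 5, so ∂M/∂p = 5/(p ln 10).
σ_M = (5/ln 10) · (σ_p/p) = 2.1715 × 0.16/1.200 = 2.1715 × 0.13333 = 0.28953.

σ_M = 0.29 mag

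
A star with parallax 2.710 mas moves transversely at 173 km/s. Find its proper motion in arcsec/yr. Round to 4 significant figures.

0.09891 arcsec/yr

d = 1/p = 1/0.002710″ = 369 pc.
μ = v_t / (4.74 d) = 173 / (4.74 × 369) = 173 / 1749.1 = 0.098908 ″/yr.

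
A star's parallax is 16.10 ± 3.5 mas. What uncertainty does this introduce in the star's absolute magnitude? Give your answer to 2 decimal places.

σ_M = 0.47 mag

M = m − 5 log₁₀ d + 5 = m + 5 log₁₀ p + 5, so ∂M/∂p = 5/(p ln 10).
σ_M = (5/ln 10) · (σ_p/p) = 2.1715 × 3.5/16.10 = 2.1715 × 0.21739 = 0.47206.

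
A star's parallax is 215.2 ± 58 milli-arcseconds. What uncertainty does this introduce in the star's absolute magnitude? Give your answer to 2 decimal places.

σ_M = 0.59 mag

M = m − 5 log₁₀ d + 5 = m + 5 log₁₀ p + 5, so ∂M/∂p = 5/(p ln 10).
σ_M = (5/ln 10) · (σ_p/p) = 2.1715 × 58/215.2 = 2.1715 × 0.26952 = 0.58526.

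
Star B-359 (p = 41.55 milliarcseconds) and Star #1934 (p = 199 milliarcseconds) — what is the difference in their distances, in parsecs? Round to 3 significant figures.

19.0 pc

d_A = 1/0.04155″ = 24.067 pc; d_B = 1/0.1990″ = 5.0251 pc.
|d_B − d_A| = |5.0251 − 24.067| = 19.042 pc.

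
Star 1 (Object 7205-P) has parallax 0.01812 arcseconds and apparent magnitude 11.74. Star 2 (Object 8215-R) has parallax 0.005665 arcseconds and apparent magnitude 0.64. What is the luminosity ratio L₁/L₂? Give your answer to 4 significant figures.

d₁ = 1/p₁ = 1/0.01812″ = 55.188 pc; d₂ = 1/p₂ = 1/0.005665″ = 176.52 pc.
M₁ = m₁ − 5 log₁₀ d₁ + 5 = 11.74 − 8.7092 + 5 = 8.0308.
M₂ = 0.64 − 11.2340 + 5 = -5.5940.
L₁/L₂ = 10^(0.4(M₂ − M₁)) = 10^(0.4 × (-13.6248)) = 10^(-5.44992) = 0.0000035488.

L₁/L₂ = 3.549 × 10^-6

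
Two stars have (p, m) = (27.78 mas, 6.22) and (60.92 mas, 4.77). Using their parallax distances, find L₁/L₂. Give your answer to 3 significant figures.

L₁/L₂ = 1.26

d₁ = 1/p₁ = 1/0.02778″ = 35.997 pc; d₂ = 1/p₂ = 1/0.06092″ = 16.415 pc.
M₁ = m₁ − 5 log₁₀ d₁ + 5 = 6.22 − 7.7813 + 5 = 3.4387.
M₂ = 4.77 − 6.0762 + 5 = 3.6938.
L₁/L₂ = 10^(0.4(M₂ − M₁)) = 10^(0.4 × 0.2551) = 10^0.10204 = 1.2649.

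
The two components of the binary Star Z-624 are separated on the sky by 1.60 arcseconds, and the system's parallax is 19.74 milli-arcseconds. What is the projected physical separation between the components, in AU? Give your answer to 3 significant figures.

d = 1/p = 1/0.01974″ = 50.659 pc.
At distance d (pc), an angle of θ arcsec spans θ·d AU: s = 1.60 × 50.659 = 81.054 AU.

81.1 AU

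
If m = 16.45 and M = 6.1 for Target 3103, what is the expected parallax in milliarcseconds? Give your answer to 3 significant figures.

0.851 mas

m − M = 16.45 − 6.1 = 10.35.
d = 10^((m−M)/5 + 1) = 10^3.070 = 1174.9 pc.
p = 1/d = 1/1174.9 = 0.00085114 arcsec = 0.85114 mas.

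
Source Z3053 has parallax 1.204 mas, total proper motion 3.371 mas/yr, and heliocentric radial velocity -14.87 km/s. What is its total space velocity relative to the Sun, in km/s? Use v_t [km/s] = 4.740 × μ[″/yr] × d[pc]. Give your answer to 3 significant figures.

19.9 km/s

d = 1/p = 1/0.001204″ = 830.56 pc.
μ = 3.371 mas/yr = 0.003371 ″/yr.
v_t = 4.740 μ d = 4.740 × 0.003371 × 830.56 = 13.271 km/s.
v = √(v_r² + v_t²) = √((-14.87)² + 13.271²) = √397.236 = 19.931 km/s.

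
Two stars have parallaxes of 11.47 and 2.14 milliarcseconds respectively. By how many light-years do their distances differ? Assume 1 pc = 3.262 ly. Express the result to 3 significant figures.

1240 ly

d_A = 1/0.01147″ = 87.184 pc; d_B = 1/0.002140″ = 467.29 pc.
|d_B − d_A| = |467.29 − 87.184| = 380.11 pc = 380.11 × 3.262 ly = 1239.9 ly.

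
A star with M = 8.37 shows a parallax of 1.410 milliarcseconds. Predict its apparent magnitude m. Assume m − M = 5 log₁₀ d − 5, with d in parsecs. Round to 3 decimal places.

d = 1/p = 1/0.001410″ = 709.22 pc.
m − M = 5 log₁₀ d − 5 = 5 log₁₀(709.22) − 5 = 14.2539 − 5 = 9.2539.
m = M + (m − M) = 8.37 + 9.2539 = 17.624.

m = 17.624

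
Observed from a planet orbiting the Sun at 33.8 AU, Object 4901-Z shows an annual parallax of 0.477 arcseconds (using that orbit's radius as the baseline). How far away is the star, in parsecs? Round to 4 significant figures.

With baseline B (in AU) and parallax p (in arcsec), d = B/p parsecs.
d = 33.8 / 0.477 = 70.86 pc.

70.86 pc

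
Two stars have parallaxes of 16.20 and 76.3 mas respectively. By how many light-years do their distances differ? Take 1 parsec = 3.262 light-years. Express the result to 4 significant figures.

d_A = 1/0.01620″ = 61.728 pc; d_B = 1/0.07630″ = 13.106 pc.
|d_B − d_A| = |13.106 − 61.728| = 48.622 pc = 48.622 × 3.262 ly = 158.6 ly.

158.6 ly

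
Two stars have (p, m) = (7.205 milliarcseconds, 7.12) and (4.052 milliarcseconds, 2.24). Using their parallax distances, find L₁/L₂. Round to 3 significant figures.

d₁ = 1/p₁ = 1/0.007205″ = 138.79 pc; d₂ = 1/p₂ = 1/0.004052″ = 246.79 pc.
M₁ = m₁ − 5 log₁₀ d₁ + 5 = 7.12 − 10.7118 + 5 = 1.4082.
M₂ = 2.24 − 11.9616 + 5 = -4.7216.
L₁/L₂ = 10^(0.4(M₂ − M₁)) = 10^(0.4 × (-6.1298)) = 10^(-2.45192) = 0.0035325.

L₁/L₂ = 0.00353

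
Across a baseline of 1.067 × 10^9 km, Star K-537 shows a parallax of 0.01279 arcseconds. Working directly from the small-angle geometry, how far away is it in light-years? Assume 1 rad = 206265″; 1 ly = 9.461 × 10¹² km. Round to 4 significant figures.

θ = 0.01279″ = 0.01279/206265 = 6.2008 × 10^-8 rad.
d = B/θ = (1.067 × 10^9) / (6.2008 × 10^-8) = 1.7207 × 10^16 km = (1.7207 × 10^16) / (9.461 × 10^12) ly = 1818.7 ly.

1819 ly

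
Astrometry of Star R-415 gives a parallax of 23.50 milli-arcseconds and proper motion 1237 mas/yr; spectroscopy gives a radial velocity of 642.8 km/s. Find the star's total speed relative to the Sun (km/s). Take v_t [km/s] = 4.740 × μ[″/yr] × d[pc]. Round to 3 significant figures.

690 km/s

d = 1/p = 1/0.02350″ = 42.553 pc.
μ = 1237 mas/yr = 1.237 ″/yr.
v_t = 4.740 μ d = 4.740 × 1.237 × 42.553 = 249.5 km/s.
v = √(v_r² + v_t²) = √(642.8² + 249.5²) = √475442 = 689.52 km/s.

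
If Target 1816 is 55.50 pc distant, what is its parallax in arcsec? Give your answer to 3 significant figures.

0.0180 arcsec

p = 1/d = 1/55.5 = 0.018018 arcsec.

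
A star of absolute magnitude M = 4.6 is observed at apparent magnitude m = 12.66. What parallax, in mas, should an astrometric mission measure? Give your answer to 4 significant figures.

m − M = 12.66 − 4.6 = 8.06.
d = 10^((m−M)/5 + 1) = 10^2.612 = 409.26 pc.
p = 1/d = 1/409.26 = 0.0024434 arcsec = 2.4434 mas.

2.443 mas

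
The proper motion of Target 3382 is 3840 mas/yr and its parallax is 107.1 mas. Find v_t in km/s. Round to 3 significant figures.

d = 1/p = 1/0.1071″ = 9.3371 pc.
μ = 3840 mas/yr = 3.84 ″/yr.
v_t = 4.74 × μ × d = 4.74 × 3.84 × 9.3371 = 169.95 km/s.

170 km/s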